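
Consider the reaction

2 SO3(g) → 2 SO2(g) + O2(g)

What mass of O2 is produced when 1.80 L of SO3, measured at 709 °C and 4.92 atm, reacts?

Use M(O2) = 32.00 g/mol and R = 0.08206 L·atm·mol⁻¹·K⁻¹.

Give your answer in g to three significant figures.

n(SO3) = PV/RT = (4.92 × 1.80) / (0.08206 × 982.15) = 0.1099 mol
n(O2) = (1/2) × 0.1099 = 0.05495 mol
m(O2) = 0.05495 × 32.00 = 1.758 g

1.76 g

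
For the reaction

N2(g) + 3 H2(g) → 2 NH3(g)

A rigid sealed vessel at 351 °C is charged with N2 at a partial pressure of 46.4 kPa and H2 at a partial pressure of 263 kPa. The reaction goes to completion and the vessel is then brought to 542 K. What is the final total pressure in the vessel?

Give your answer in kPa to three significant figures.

With V and T fixed, P_i ∝ n_i, so the mole ratios apply directly to partial pressures at 351 °C.
P(H2) required for 46.4 kPa of N2 = (3/1) × 46.4 = 139.2 kPa; available 263 kPa, so N2 is limiting.
P(H2) remaining = 263 − (3/1) × 46.4 = 123.8 kPa
P(gaseous products) = (2)/1 × 46.4 = 92.80 kPa
P_total at 351 °C = 123.8 + 92.80 = 216.6 kPa
Scaling to 542 K: P = 216.6 × 542/624.15 = 188.1 kPa

188 kPa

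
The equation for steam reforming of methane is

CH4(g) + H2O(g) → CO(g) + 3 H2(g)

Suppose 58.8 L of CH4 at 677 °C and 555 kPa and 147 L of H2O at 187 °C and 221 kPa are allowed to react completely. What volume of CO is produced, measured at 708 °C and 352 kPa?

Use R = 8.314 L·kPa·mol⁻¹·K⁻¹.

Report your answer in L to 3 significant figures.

n(CH4) = PV/RT = (555 × 58.8) / (8.314 × 950.15) = 4.131 mol
n(H2O) = PV/RT = (221 × 147) / (8.314 × 460.15) = 8.492 mol
For 4.131 mol CH4, stoichiometry requires (1/1) × 4.131 = 4.131 mol H2O; 8.492 mol is available, so CH4 is limiting.
n(CO) = (1/1) × 4.131 = 4.131 mol
V(CO) = nRT/P = 4.131 × 8.314 × 981.15 / 352 = 95.73 L

95.7 L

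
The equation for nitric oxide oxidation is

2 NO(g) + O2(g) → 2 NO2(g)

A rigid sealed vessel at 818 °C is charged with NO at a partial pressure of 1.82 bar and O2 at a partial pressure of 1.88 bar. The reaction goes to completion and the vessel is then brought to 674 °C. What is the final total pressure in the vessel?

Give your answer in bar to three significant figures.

2.42 bar

With V and T fixed, P_i ∝ n_i, so the mole ratios apply directly to partial pressures at 818 °C.
P(O2) required for 1.82 bar of NO = (1/2) × 1.82 = 0.9100 bar; available 1.88 bar, so NO is limiting.
P(O2) remaining = 1.88 − (1/2) × 1.82 = 0.9700 bar
P(gaseous products) = (2)/2 × 1.82 = 1.820 bar
P_total at 818 °C = 0.9700 + 1.820 = 2.790 bar
Scaling to 674 °C: P = 2.790 × 947.15/1091.15 = 2.422 bar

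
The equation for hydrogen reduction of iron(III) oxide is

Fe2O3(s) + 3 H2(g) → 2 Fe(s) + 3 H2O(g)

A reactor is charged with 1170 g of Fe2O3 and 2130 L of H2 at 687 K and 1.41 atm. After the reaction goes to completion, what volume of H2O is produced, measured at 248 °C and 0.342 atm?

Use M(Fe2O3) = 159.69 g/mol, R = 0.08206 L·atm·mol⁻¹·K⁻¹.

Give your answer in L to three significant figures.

n(Fe2O3) = 1170 / 159.69 = 7.327 mol
n(H2) = PV/RT = (1.41 × 2130) / (0.08206 × 687) = 53.27 mol
For 7.327 mol Fe2O3, stoichiometry requires (3/1) × 7.327 = 21.98 mol H2; 53.27 mol is available, so Fe2O3 is limiting.
n(H2O) = (3/1) × 7.327 = 21.98 mol
V(H2O) = nRT/P = 21.98 × 0.08206 × 521.15 / 0.342 = 2749 L

2750 L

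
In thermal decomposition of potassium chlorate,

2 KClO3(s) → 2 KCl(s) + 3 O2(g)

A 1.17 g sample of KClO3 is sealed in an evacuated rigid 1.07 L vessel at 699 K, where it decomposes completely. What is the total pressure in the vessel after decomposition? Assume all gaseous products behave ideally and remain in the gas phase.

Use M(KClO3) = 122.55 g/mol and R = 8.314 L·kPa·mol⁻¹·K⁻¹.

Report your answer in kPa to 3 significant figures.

n(KClO3) = 1.17 / 122.55 = 0.009547 mol
n(gas produced) = (3/2) × 0.009547 = 0.01432 mol
P = nRT/V = 0.01432 × 8.314 × 699 / 1.07 = 77.78 kPa

77.8 kPa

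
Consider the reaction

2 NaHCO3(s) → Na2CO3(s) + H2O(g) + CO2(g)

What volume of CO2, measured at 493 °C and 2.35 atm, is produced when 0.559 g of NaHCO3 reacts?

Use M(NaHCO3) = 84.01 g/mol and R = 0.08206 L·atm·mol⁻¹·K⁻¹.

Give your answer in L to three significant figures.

0.0890 L

n(NaHCO3) = 0.5590 / 84.01 = 0.006654 mol
n(CO2) = (1/2) × 0.006654 = 0.003327 mol
V = nRT/P = 0.003327 × 0.08206 × 766.15 / 2.35 = 0.08901 L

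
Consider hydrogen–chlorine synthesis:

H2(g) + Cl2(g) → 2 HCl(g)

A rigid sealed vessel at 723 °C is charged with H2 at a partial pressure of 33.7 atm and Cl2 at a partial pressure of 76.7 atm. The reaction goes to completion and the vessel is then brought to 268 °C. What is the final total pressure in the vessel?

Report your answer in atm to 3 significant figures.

At constant V, partial pressures at 723 °C are proportional to moles, so apply stoichiometry directly to pressures.
P(Cl2) required for 33.7 atm of H2 = (1/1) × 33.7 = 33.70 atm; available 76.7 atm, so H2 is limiting.
P(Cl2) remaining = 76.7 − (1/1) × 33.7 = 43.00 atm
P(gaseous products) = (2)/1 × 33.7 = 67.40 atm
P_total at 723 °C = 43.00 + 67.40 = 110.4 atm
Scaling to 268 °C: P = 110.4 × 541.15/996.15 = 59.97 atm

60.0 atm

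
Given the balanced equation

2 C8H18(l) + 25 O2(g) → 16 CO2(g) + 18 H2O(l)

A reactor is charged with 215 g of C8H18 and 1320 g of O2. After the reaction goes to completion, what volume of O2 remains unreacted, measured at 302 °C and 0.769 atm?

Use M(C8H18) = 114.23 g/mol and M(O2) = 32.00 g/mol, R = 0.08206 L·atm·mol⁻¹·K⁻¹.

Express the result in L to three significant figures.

n(C8H18) = 215 / 114.23 = 1.882 mol
n(O2) = 1320 / 32.00 = 41.25 mol
For 1.882 mol C8H18, stoichiometry requires (25/2) × 1.882 = 23.52 mol O2; 41.25 mol is available, so C8H18 is limiting.
n(O2) consumed = (25/2) × 1.882 = 23.52 mol; remaining = 41.25 − 23.52 = 17.73 mol
V(O2) = nRT/P = 17.73 × 0.08206 × 575.15 / 0.769 = 1088 L

1090 L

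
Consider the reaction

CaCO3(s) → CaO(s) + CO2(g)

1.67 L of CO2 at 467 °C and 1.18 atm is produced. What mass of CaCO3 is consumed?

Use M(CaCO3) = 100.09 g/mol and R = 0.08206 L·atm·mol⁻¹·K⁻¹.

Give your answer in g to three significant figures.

3.25 g

n(CO2) = PV/RT = (1.18 × 1.67) / (0.08206 × 740.15) = 0.03244 mol
n(CaCO3) = (1/1) × 0.03244 = 0.03244 mol
m(CaCO3) = 0.03244 × 100.09 = 3.247 g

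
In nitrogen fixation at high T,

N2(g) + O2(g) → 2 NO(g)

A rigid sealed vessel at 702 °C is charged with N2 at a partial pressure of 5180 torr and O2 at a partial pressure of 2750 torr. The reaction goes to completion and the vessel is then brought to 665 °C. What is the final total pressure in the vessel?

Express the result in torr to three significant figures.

7630 torr

Because the vessel is rigid and T is held at 702 °C, work the stoichiometry in partial pressures (P_i = n_iRT/V).
P(O2) required for 5180 torr of N2 = (1/1) × 5180 = 5180 torr; available 2750 torr, so O2 is limiting.
P(N2) remaining = 5180 − (1/1) × 2750 = 2430 torr
P(gaseous products) = (2)/1 × 2750 = 5500 torr
P_total at 702 °C = 2430 + 5500 = 7930 torr
Scaling to 665 °C: P = 7930 × 938.15/975.15 = 7629 torr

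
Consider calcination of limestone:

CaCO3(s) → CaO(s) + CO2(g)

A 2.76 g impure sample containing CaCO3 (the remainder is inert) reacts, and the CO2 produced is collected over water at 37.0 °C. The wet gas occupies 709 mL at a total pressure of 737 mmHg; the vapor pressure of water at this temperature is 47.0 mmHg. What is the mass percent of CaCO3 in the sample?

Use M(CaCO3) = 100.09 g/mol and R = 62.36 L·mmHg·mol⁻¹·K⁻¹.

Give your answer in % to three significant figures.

P(CO2) = 737 − 47.0 = 690.0 mmHg
n(CO2) = PV/RT = (690.0 × 0.7090) / (62.36 × 310.15) = 0.02529 mol
n(CaCO3) = (1/1) × 0.02529 = 0.02529 mol
m(CaCO3) = 0.02529 × 100.09 = 2.531 g
%CaCO3 = 2.531 / 2.76 × 100 = 91.70%

91.7 %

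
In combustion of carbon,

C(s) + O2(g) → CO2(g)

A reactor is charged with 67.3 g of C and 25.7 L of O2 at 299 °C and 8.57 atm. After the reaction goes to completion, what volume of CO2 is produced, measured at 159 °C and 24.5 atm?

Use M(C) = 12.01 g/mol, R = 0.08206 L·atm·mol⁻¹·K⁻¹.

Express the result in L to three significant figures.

6.79 L

n(C) = 67.3 / 12.01 = 5.604 mol
n(O2) = PV/RT = (8.57 × 25.7) / (0.08206 × 572.15) = 4.691 mol
For 5.604 mol C, stoichiometry requires (1/1) × 5.604 = 5.604 mol O2; 4.691 mol is available, so O2 is limiting.
n(CO2) = (1/1) × 4.691 = 4.691 mol
V(CO2) = nRT/P = 4.691 × 0.08206 × 432.15 / 24.5 = 6.790 L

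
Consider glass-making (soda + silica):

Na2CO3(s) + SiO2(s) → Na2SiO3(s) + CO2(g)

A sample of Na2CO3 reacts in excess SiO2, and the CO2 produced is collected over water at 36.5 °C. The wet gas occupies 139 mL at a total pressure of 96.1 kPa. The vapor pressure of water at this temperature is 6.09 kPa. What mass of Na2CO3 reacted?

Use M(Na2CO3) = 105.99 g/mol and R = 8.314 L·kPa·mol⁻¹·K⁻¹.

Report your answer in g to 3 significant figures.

P(CO2) = 96.1 − 6.09 = 90.01 kPa
n(CO2) = PV/RT = (90.01 × 0.1390) / (8.314 × 309.65) = 0.004860 mol
n(Na2CO3) = (1/1) × 0.004860 = 0.004860 mol
m(Na2CO3) = 0.004860 × 105.99 = 0.5151 g

0.515 g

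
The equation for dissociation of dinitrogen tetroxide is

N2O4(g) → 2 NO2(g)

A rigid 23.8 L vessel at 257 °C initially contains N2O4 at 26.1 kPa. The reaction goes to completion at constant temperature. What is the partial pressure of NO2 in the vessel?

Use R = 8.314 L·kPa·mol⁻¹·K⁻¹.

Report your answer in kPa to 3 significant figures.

n(N2O4)₀ = PV/RT = (26.1 × 23.8) / (8.314 × 530.15) = 0.1409 mol
n(NO2) = (2/1) × 0.1409 = 0.2818 mol
P(NO2) = nRT/V = 0.2818 × 8.314 × 530.15 / 23.8 = 52.19 kPa

52.2 kPa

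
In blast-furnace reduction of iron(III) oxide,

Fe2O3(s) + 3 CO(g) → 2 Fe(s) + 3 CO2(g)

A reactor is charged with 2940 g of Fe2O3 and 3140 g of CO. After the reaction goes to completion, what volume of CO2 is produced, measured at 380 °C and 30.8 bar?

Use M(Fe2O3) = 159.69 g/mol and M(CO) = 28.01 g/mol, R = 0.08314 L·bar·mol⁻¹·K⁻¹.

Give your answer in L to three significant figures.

n(Fe2O3) = 2940 / 159.69 = 18.41 mol
n(CO) = 3140 / 28.01 = 112.1 mol
For 18.41 mol Fe2O3, stoichiometry requires (3/1) × 18.41 = 55.23 mol CO; 112.1 mol is available, so Fe2O3 is limiting.
n(CO2) = (3/1) × 18.41 = 55.23 mol
V(CO2) = nRT/P = 55.23 × 0.08314 × 653.15 / 30.8 = 97.37 L

97.4 L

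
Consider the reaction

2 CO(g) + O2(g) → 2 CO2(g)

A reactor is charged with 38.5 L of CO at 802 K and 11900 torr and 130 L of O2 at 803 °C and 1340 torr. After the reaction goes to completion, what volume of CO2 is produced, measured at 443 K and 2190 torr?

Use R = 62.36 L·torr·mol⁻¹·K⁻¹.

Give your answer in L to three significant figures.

n(CO) = PV/RT = (11900 × 38.5) / (62.36 × 802) = 9.161 mol
n(O2) = PV/RT = (1340 × 130) / (62.36 × 1076.15) = 2.596 mol
For 9.161 mol CO, stoichiometry requires (1/2) × 9.161 = 4.580 mol O2; 2.596 mol is available, so O2 is limiting.
n(CO2) = (2/1) × 2.596 = 5.192 mol
V(CO2) = nRT/P = 5.192 × 62.36 × 443 / 2190 = 65.49 L

65.5 L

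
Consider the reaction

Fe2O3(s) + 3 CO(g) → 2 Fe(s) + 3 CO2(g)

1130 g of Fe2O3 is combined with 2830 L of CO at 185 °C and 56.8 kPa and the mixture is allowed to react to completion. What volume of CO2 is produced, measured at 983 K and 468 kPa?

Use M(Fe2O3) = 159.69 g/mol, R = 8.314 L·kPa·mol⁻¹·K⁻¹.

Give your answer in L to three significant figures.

n(Fe2O3) = 1130 / 159.69 = 7.076 mol
n(CO) = PV/RT = (56.8 × 2830) / (8.314 × 458.15) = 42.20 mol
For 7.076 mol Fe2O3, stoichiometry requires (3/1) × 7.076 = 21.23 mol CO; 42.20 mol is available, so Fe2O3 is limiting.
n(CO2) = (3/1) × 7.076 = 21.23 mol
V(CO2) = nRT/P = 21.23 × 8.314 × 983 / 468 = 370.7 L

371 L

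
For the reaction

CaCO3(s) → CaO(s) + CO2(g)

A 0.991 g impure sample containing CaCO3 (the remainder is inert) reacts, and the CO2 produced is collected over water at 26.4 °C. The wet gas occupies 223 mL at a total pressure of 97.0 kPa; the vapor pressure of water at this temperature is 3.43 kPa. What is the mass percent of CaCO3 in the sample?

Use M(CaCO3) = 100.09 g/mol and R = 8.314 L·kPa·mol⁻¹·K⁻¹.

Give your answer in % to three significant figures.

84.6 %

P(CO2) = 97.0 − 3.43 = 93.57 kPa
n(CO2) = PV/RT = (93.57 × 0.2230) / (8.314 × 299.55) = 0.008378 mol
n(CaCO3) = (1/1) × 0.008378 = 0.008378 mol
m(CaCO3) = 0.008378 × 100.09 = 0.8386 g
%CaCO3 = 0.8386 / 0.991 × 100 = 84.62%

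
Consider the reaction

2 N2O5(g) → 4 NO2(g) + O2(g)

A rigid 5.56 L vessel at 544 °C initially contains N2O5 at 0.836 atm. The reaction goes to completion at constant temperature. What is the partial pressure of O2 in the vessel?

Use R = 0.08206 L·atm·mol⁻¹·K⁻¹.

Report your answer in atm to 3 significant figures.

n(N2O5)₀ = PV/RT = (0.836 × 5.56) / (0.08206 × 817.15) = 0.06932 mol
n(O2) = (1/2) × 0.06932 = 0.03466 mol
P(O2) = nRT/V = 0.03466 × 0.08206 × 817.15 / 5.56 = 0.4180 atm

0.418 atm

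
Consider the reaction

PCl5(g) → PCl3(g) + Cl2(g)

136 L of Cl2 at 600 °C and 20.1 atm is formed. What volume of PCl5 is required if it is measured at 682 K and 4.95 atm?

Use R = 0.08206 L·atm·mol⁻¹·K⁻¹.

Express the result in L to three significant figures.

n(Cl2) = PV/RT = (20.1 × 136) / (0.08206 × 873.15) = 38.15 mol
n(PCl5) = (1/1) × 38.15 = 38.15 mol
V = nRT/P = 38.15 × 0.08206 × 682 / 4.95 = 431.3 L

431 L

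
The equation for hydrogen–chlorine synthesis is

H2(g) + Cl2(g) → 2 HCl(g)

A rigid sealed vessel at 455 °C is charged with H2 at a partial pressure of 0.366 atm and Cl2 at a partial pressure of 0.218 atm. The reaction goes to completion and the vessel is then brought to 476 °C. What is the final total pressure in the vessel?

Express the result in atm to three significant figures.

Because the vessel is rigid and T is held at 455 °C, work the stoichiometry in partial pressures (P_i = n_iRT/V).
P(Cl2) required for 0.366 atm of H2 = (1/1) × 0.366 = 0.3660 atm; available 0.218 atm, so Cl2 is limiting.
P(H2) remaining = 0.366 − (1/1) × 0.218 = 0.1480 atm
P(gaseous products) = (2)/1 × 0.218 = 0.4360 atm
P_total at 455 °C = 0.1480 + 0.4360 = 0.5840 atm
Scaling to 476 °C: P = 0.5840 × 749.15/728.15 = 0.6008 atm

0.601 atm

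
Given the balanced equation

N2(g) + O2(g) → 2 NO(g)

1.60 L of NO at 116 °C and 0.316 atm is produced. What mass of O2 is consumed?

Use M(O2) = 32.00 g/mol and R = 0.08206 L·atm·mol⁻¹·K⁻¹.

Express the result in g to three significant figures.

0.253 g

n(NO) = PV/RT = (0.316 × 1.60) / (0.08206 × 389.15) = 0.01583 mol
n(O2) = (1/2) × 0.01583 = 0.007915 mol
m(O2) = 0.007915 × 32.00 = 0.2533 g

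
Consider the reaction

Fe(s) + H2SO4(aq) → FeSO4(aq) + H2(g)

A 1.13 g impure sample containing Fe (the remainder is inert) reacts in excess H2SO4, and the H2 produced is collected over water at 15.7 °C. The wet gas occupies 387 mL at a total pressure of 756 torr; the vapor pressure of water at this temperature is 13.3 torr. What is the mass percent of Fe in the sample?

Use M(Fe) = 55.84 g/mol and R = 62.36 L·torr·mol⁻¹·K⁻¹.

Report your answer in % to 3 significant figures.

78.9 %

P(H2) = 756 − 13.3 = 742.7 torr
n(H2) = PV/RT = (742.7 × 0.3870) / (62.36 × 288.85) = 0.01596 mol
n(Fe) = (1/1) × 0.01596 = 0.01596 mol
m(Fe) = 0.01596 × 55.84 = 0.8912 g
%Fe = 0.8912 / 1.13 × 100 = 78.87%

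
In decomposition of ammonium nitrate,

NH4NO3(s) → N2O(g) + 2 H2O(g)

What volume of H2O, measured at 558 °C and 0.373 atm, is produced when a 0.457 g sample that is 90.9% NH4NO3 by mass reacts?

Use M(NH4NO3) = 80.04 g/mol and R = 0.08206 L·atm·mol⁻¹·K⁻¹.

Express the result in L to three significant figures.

mass of NH4NO3 = 0.457 × 90.9/100 = 0.4154 g
n(NH4NO3) = 0.4154 / 80.04 = 0.005190 mol
n(H2O) = (2/1) × 0.005190 = 0.01038 mol
V = nRT/P = 0.01038 × 0.08206 × 831.15 / 0.373 = 1.898 L

1.90 L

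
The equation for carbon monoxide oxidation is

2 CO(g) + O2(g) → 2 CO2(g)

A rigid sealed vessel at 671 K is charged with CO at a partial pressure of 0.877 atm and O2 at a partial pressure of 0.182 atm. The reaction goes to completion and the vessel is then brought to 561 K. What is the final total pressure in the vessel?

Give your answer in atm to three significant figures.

0.733 atm

With V and T fixed, P_i ∝ n_i, so the mole ratios apply directly to partial pressures at 671 K.
P(O2) required for 0.877 atm of CO = (1/2) × 0.877 = 0.4385 atm; available 0.182 atm, so O2 is limiting.
P(CO) remaining = 0.877 − (2/1) × 0.182 = 0.5130 atm
P(gaseous products) = (2)/1 × 0.182 = 0.3640 atm
P_total at 671 K = 0.5130 + 0.3640 = 0.8770 atm
Scaling to 561 K: P = 0.8770 × 561/671 = 0.7332 atm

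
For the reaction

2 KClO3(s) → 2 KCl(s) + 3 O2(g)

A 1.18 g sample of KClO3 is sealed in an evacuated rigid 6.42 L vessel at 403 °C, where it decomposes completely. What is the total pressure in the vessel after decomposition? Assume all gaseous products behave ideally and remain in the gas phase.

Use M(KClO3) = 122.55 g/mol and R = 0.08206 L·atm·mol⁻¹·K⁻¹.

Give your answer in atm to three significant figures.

n(KClO3) = 1.18 / 122.55 = 0.009629 mol
n(gas produced) = (3/2) × 0.009629 = 0.01444 mol
P = nRT/V = 0.01444 × 0.08206 × 676.15 / 6.42 = 0.1248 atm

0.125 atm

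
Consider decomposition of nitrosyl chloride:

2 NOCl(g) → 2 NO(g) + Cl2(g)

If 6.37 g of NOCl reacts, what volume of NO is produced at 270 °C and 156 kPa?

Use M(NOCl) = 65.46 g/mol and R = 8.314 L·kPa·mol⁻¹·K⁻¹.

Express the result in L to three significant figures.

n(NOCl) = 6.370 / 65.46 = 0.09731 mol
n(NO) = (2/2) × 0.09731 = 0.09731 mol
V = nRT/P = 0.09731 × 8.314 × 543.15 / 156 = 2.817 L

2.82 L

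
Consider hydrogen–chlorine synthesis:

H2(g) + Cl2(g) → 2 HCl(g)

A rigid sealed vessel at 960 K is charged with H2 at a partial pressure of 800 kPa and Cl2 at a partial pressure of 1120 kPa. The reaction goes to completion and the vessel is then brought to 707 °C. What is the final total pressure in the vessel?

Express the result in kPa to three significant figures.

With V and T fixed, P_i ∝ n_i, so the mole ratios apply directly to partial pressures at 960 K.
P(Cl2) required for 800 kPa of H2 = (1/1) × 800 = 800.0 kPa; available 1120 kPa, so H2 is limiting.
P(Cl2) remaining = 1120 − (1/1) × 800 = 320.0 kPa
P(gaseous products) = (2)/1 × 800 = 1600 kPa
P_total at 960 K = 320.0 + 1600 = 1920 kPa
Scaling to 707 °C: P = 1920 × 980.15/960 = 1960 kPa

1960 kPa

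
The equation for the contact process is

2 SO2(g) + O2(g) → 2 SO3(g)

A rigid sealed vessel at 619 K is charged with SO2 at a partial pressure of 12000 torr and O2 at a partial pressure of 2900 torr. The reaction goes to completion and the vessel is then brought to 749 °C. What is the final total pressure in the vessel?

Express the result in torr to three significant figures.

Because the vessel is rigid and T is held at 619 K, work the stoichiometry in partial pressures (P_i = n_iRT/V).
P(O2) required for 12000 torr of SO2 = (1/2) × 12000 = 6000 torr; available 2900 torr, so O2 is limiting.
P(SO2) remaining = 12000 − (2/1) × 2900 = 6200 torr
P(gaseous products) = (2)/1 × 2900 = 5800 torr
P_total at 619 K = 6200 + 5800 = 12000 torr
Scaling to 749 °C: P = 12000 × 1022.15/619 = 19820 torr

19800 torr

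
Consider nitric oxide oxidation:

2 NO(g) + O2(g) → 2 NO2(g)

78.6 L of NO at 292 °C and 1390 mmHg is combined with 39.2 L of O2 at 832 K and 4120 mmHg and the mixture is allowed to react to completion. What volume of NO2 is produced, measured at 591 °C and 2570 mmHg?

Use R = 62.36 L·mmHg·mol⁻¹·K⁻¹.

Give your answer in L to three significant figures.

65.0 L

n(NO) = PV/RT = (1390 × 78.6) / (62.36 × 565.15) = 3.100 mol
n(O2) = PV/RT = (4120 × 39.2) / (62.36 × 832) = 3.113 mol
For 3.100 mol NO, stoichiometry requires (1/2) × 3.100 = 1.550 mol O2; 3.113 mol is available, so NO is limiting.
n(NO2) = (2/2) × 3.100 = 3.100 mol
V(NO2) = nRT/P = 3.100 × 62.36 × 864.15 / 2570 = 65.00 L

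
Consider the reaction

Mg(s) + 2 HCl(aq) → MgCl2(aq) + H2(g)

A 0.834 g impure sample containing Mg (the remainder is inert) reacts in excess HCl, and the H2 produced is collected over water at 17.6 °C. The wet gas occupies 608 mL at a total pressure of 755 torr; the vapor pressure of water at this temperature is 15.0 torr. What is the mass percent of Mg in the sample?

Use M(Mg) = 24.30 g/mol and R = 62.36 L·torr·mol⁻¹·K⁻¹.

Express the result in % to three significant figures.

P(H2) = 755 − 15.0 = 740.0 torr
n(H2) = PV/RT = (740.0 × 0.6080) / (62.36 × 290.75) = 0.02481 mol
n(Mg) = (1/1) × 0.02481 = 0.02481 mol
m(Mg) = 0.02481 × 24.30 = 0.6029 g
%Mg = 0.6029 / 0.834 × 100 = 72.29%

72.3 %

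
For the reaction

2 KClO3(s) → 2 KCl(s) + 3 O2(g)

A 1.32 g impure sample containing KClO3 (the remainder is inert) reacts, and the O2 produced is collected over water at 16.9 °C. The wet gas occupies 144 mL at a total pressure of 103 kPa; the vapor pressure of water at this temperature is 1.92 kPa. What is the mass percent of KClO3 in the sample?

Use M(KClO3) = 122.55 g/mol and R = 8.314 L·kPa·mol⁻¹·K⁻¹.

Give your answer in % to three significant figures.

37.4 %

P(O2) = 103 − 1.92 = 101.1 kPa
n(O2) = PV/RT = (101.1 × 0.1440) / (8.314 × 290.05) = 0.006037 mol
n(KClO3) = (2/3) × 0.006037 = 0.004025 mol
m(KClO3) = 0.004025 × 122.55 = 0.4933 g
%KClO3 = 0.4933 / 1.32 × 100 = 37.37%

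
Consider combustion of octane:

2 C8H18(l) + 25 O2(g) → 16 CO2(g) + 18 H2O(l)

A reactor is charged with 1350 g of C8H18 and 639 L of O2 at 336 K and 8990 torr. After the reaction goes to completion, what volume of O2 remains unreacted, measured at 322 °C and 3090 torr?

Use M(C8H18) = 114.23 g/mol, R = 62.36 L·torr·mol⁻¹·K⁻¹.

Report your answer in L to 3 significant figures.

1520 L

n(C8H18) = 1350 / 114.23 = 11.82 mol
n(O2) = PV/RT = (8990 × 639) / (62.36 × 336) = 274.2 mol
For 11.82 mol C8H18, stoichiometry requires (25/2) × 11.82 = 147.8 mol O2; 274.2 mol is available, so C8H18 is limiting.
n(O2) consumed = (25/2) × 11.82 = 147.8 mol; remaining = 274.2 − 147.8 = 126.4 mol
V(O2) = nRT/P = 126.4 × 62.36 × 595.15 / 3090 = 1518 L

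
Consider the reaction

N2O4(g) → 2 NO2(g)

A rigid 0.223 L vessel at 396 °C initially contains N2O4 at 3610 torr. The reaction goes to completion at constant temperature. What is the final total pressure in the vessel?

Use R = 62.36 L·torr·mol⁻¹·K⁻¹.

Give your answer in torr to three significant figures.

7220 torr

Rigid vessel, constant T ⇒ P scales with total gas moles (1 → 2).
P_final = (2/1) × 3610 = 7220 torr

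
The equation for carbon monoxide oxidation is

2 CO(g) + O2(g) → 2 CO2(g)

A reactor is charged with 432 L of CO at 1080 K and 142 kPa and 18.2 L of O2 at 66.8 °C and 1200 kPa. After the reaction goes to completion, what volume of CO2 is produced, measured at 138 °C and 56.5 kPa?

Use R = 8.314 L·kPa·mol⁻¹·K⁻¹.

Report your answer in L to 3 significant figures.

n(CO) = PV/RT = (142 × 432) / (8.314 × 1080) = 6.832 mol
n(O2) = PV/RT = (1200 × 18.2) / (8.314 × 339.95) = 7.727 mol
For 6.832 mol CO, stoichiometry requires (1/2) × 6.832 = 3.416 mol O2; 7.727 mol is available, so CO is limiting.
n(CO2) = (2/2) × 6.832 = 6.832 mol
V(CO2) = nRT/P = 6.832 × 8.314 × 411.15 / 56.5 = 413.3 L

413 L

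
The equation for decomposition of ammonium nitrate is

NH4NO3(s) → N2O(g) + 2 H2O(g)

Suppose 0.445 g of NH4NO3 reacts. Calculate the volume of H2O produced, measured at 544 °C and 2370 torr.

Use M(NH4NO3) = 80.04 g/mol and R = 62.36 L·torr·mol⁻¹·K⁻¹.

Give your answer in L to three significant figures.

0.239 L

n(NH4NO3) = 0.4450 / 80.04 = 0.005560 mol
n(H2O) = (2/1) × 0.005560 = 0.01112 mol
V = nRT/P = 0.01112 × 62.36 × 817.15 / 2370 = 0.2391 L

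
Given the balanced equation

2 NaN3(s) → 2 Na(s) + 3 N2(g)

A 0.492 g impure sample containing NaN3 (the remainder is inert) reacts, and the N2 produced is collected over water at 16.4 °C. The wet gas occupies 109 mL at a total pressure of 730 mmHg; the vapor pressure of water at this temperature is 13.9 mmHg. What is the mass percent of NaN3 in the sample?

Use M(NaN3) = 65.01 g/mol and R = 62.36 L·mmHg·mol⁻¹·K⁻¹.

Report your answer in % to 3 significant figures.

38.1 %

P(N2) = 730 − 13.9 = 716.1 mmHg
n(N2) = PV/RT = (716.1 × 0.1090) / (62.36 × 289.55) = 0.004323 mol
n(NaN3) = (2/3) × 0.004323 = 0.002882 mol
m(NaN3) = 0.002882 × 65.01 = 0.1874 g
%NaN3 = 0.1874 / 0.492 × 100 = 38.09%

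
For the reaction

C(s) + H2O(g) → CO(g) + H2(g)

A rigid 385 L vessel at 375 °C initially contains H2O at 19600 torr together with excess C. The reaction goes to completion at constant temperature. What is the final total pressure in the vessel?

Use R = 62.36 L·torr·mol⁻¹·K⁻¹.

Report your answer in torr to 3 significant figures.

At constant T and V, P ∝ n(gas): 1 mol gas → 2 mol gas.
P_final = (2/1) × 19600 = 39200 torr

39200 torr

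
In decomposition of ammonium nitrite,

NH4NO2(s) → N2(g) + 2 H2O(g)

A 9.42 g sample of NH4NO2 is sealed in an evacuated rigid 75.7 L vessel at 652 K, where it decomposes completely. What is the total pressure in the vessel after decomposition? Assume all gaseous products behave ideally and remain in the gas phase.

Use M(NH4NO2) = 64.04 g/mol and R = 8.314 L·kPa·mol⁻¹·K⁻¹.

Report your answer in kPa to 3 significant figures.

n(NH4NO2) = 9.42 / 64.04 = 0.1471 mol
n(gas produced) = (3/1) × 0.1471 = 0.4413 mol
P = nRT/V = 0.4413 × 8.314 × 652 / 75.7 = 31.60 kPa

31.6 kPa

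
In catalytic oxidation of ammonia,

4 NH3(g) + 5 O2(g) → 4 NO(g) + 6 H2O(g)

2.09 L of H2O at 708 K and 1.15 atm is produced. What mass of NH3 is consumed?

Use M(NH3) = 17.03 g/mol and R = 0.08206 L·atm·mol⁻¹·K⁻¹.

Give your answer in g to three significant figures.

0.470 g

n(H2O) = PV/RT = (1.15 × 2.09) / (0.08206 × 708) = 0.04137 mol
n(NH3) = (4/6) × 0.04137 = 0.02758 mol
m(NH3) = 0.02758 × 17.03 = 0.4697 g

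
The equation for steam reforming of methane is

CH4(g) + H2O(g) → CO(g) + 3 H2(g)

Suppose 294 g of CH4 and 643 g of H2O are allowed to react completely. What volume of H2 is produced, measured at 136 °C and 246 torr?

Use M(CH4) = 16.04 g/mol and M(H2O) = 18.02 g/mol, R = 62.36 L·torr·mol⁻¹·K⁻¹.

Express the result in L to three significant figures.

5700 L

n(CH4) = 294 / 16.04 = 18.33 mol
n(H2O) = 643 / 18.02 = 35.68 mol
For 18.33 mol CH4, stoichiometry requires (1/1) × 18.33 = 18.33 mol H2O; 35.68 mol is available, so CH4 is limiting.
n(H2) = (3/1) × 18.33 = 54.99 mol
V(H2) = nRT/P = 54.99 × 62.36 × 409.15 / 246 = 5703 L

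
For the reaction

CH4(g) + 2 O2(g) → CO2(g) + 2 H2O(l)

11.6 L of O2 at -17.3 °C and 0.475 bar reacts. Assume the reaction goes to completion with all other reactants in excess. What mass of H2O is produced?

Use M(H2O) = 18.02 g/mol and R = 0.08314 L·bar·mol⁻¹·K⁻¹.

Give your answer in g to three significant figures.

4.67 g

n(O2) = PV/RT = (0.475 × 11.6) / (0.08314 × 255.85) = 0.2590 mol
n(H2O) = (2/2) × 0.2590 = 0.2590 mol
m(H2O) = 0.2590 × 18.02 = 4.667 g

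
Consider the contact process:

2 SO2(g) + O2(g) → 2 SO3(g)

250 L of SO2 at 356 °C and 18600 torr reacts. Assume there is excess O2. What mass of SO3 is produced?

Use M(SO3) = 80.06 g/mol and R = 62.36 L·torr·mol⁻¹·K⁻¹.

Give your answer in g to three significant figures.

9490 g

n(SO2) = PV/RT = (18600 × 250) / (62.36 × 629.15) = 118.5 mol
n(SO3) = (2/2) × 118.5 = 118.5 mol
m(SO3) = 118.5 × 80.06 = 9487 g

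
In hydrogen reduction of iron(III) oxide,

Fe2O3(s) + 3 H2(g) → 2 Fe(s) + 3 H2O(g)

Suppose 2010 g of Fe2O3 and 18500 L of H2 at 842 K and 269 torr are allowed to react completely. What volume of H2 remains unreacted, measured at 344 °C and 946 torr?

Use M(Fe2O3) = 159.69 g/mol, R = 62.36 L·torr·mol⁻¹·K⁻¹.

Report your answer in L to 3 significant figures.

2320 L

n(Fe2O3) = 2010 / 159.69 = 12.59 mol
n(H2) = PV/RT = (269 × 18500) / (62.36 × 842) = 94.78 mol
For 12.59 mol Fe2O3, stoichiometry requires (3/1) × 12.59 = 37.77 mol H2; 94.78 mol is available, so Fe2O3 is limiting.
n(H2) consumed = (3/1) × 12.59 = 37.77 mol; remaining = 94.78 − 37.77 = 57.01 mol
V(H2) = nRT/P = 57.01 × 62.36 × 617.15 / 946 = 2319 L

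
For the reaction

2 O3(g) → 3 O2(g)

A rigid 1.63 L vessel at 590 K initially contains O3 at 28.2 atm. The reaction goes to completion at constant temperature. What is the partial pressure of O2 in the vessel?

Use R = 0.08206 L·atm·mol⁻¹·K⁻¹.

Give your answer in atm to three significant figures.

n(O3)₀ = PV/RT = (28.2 × 1.63) / (0.08206 × 590) = 0.9494 mol
n(O2) = (3/2) × 0.9494 = 1.424 mol
P(O2) = nRT/V = 1.424 × 0.08206 × 590 / 1.63 = 42.30 atm

42.3 atm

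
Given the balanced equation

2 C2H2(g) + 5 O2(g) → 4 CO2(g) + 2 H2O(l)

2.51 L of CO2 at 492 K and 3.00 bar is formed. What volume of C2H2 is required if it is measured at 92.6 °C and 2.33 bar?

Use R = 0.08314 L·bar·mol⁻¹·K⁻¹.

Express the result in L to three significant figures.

1.20 L

n(CO2) = PV/RT = (3.00 × 2.51) / (0.08314 × 492) = 0.1841 mol
n(C2H2) = (2/4) × 0.1841 = 0.09205 mol
V = nRT/P = 0.09205 × 0.08314 × 365.75 / 2.33 = 1.201 L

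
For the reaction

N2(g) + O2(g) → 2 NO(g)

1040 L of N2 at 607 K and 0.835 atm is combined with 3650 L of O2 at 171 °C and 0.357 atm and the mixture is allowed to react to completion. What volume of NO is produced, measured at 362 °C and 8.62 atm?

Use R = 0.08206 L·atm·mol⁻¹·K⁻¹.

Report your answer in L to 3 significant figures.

n(N2) = PV/RT = (0.835 × 1040) / (0.08206 × 607) = 17.43 mol
n(O2) = PV/RT = (0.357 × 3650) / (0.08206 × 444.15) = 35.75 mol
For 17.43 mol N2, stoichiometry requires (1/1) × 17.43 = 17.43 mol O2; 35.75 mol is available, so N2 is limiting.
n(NO) = (2/1) × 17.43 = 34.86 mol
V(NO) = nRT/P = 34.86 × 0.08206 × 635.15 / 8.62 = 210.8 L

211 L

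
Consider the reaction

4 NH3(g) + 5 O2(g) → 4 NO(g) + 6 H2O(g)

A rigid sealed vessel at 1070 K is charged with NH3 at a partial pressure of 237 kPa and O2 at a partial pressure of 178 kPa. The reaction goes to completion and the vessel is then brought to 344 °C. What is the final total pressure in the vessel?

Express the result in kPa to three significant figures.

At constant V, partial pressures at 1070 K are proportional to moles, so apply stoichiometry directly to pressures.
P(O2) required for 237 kPa of NH3 = (5/4) × 237 = 296.2 kPa; available 178 kPa, so O2 is limiting.
P(NH3) remaining = 237 − (4/5) × 178 = 94.60 kPa
P(gaseous products) = (4+6)/5 × 178 = 356.0 kPa
P_total at 1070 K = 94.60 + 356.0 = 450.6 kPa
Scaling to 344 °C: P = 450.6 × 617.15/1070 = 259.9 kPa

260 kPa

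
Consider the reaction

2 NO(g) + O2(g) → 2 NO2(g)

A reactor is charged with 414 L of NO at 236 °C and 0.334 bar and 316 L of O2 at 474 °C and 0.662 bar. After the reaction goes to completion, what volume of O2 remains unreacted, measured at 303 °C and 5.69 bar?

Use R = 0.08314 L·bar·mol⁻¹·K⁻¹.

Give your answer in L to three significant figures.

14.6 L

n(NO) = PV/RT = (0.334 × 414) / (0.08314 × 509.15) = 3.267 mol
n(O2) = PV/RT = (0.662 × 316) / (0.08314 × 747.15) = 3.368 mol
For 3.267 mol NO, stoichiometry requires (1/2) × 3.267 = 1.633 mol O2; 3.368 mol is available, so NO is limiting.
n(O2) consumed = (1/2) × 3.267 = 1.633 mol; remaining = 3.368 − 1.633 = 1.735 mol
V(O2) = nRT/P = 1.735 × 0.08314 × 576.15 / 5.69 = 14.61 L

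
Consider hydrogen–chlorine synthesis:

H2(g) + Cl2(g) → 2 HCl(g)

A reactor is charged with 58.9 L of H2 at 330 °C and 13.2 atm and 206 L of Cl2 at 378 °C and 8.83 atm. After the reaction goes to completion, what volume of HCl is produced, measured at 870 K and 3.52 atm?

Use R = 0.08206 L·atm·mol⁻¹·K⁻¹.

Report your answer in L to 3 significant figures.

637 L

n(H2) = PV/RT = (13.2 × 58.9) / (0.08206 × 603.15) = 15.71 mol
n(Cl2) = PV/RT = (8.83 × 206) / (0.08206 × 651.15) = 34.04 mol
For 15.71 mol H2, stoichiometry requires (1/1) × 15.71 = 15.71 mol Cl2; 34.04 mol is available, so H2 is limiting.
n(HCl) = (2/1) × 15.71 = 31.42 mol
V(HCl) = nRT/P = 31.42 × 0.08206 × 870 / 3.52 = 637.3 L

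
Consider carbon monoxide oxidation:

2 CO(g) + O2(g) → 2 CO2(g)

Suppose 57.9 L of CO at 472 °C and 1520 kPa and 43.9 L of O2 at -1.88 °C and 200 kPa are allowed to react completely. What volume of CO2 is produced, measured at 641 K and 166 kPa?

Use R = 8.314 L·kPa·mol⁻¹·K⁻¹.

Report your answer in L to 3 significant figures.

250 L

n(CO) = PV/RT = (1520 × 57.9) / (8.314 × 745.15) = 14.21 mol
n(O2) = PV/RT = (200 × 43.9) / (8.314 × 271.27) = 3.893 mol
For 14.21 mol CO, stoichiometry requires (1/2) × 14.21 = 7.105 mol O2; 3.893 mol is available, so O2 is limiting.
n(CO2) = (2/1) × 3.893 = 7.786 mol
V(CO2) = nRT/P = 7.786 × 8.314 × 641 / 166 = 250.0 L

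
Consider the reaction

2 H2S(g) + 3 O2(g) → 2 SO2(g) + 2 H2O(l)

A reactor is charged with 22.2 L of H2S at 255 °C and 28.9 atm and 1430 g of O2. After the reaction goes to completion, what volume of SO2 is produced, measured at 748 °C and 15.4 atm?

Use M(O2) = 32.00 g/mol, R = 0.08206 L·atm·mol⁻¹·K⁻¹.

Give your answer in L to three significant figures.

80.5 L

n(H2S) = PV/RT = (28.9 × 22.2) / (0.08206 × 528.15) = 14.80 mol
n(O2) = 1430 / 32.00 = 44.69 mol
For 14.80 mol H2S, stoichiometry requires (3/2) × 14.80 = 22.20 mol O2; 44.69 mol is available, so H2S is limiting.
n(SO2) = (2/2) × 14.80 = 14.80 mol
V(SO2) = nRT/P = 14.80 × 0.08206 × 1021.15 / 15.4 = 80.53 L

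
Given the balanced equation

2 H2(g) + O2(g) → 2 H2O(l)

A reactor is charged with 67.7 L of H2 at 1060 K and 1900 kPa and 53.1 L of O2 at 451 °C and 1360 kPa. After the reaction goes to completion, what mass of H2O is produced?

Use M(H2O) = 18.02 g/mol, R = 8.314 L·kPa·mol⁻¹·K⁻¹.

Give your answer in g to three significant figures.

n(H2) = PV/RT = (1900 × 67.7) / (8.314 × 1060) = 14.60 mol
n(O2) = PV/RT = (1360 × 53.1) / (8.314 × 724.15) = 11.99 mol
For 14.60 mol H2, stoichiometry requires (1/2) × 14.60 = 7.300 mol O2; 11.99 mol is available, so H2 is limiting.
n(H2O) = (2/2) × 14.60 = 14.60 mol
m(H2O) = 14.60 × 18.02 = 263.1 g

263 g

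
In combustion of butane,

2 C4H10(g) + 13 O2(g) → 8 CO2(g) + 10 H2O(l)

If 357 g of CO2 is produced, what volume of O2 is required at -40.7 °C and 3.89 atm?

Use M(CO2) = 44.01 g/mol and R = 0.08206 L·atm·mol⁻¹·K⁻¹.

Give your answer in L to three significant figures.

64.6 L

n(CO2) = 357.0 / 44.01 = 8.112 mol
n(O2) = (13/8) × 8.112 = 13.18 mol
V = nRT/P = 13.18 × 0.08206 × 232.45 / 3.89 = 64.63 L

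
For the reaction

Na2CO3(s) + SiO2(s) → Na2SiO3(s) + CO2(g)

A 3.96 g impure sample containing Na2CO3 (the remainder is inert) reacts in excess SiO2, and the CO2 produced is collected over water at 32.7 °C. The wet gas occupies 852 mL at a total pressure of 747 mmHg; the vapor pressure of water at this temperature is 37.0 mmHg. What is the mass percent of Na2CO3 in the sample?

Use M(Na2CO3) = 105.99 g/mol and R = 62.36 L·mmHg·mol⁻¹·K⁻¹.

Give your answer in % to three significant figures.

P(CO2) = 747 − 37.0 = 710.0 mmHg
n(CO2) = PV/RT = (710.0 × 0.8520) / (62.36 × 305.85) = 0.03172 mol
n(Na2CO3) = (1/1) × 0.03172 = 0.03172 mol
m(Na2CO3) = 0.03172 × 105.99 = 3.362 g
%Na2CO3 = 3.362 / 3.96 × 100 = 84.90%

84.9 %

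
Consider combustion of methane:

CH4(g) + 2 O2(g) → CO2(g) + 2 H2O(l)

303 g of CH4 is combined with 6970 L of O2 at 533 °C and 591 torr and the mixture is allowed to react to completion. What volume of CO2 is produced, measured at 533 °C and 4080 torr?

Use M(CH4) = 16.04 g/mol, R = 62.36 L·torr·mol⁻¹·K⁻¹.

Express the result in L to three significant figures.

n(CH4) = 303 / 16.04 = 18.89 mol
n(O2) = PV/RT = (591 × 6970) / (62.36 × 806.15) = 81.94 mol
For 18.89 mol CH4, stoichiometry requires (2/1) × 18.89 = 37.78 mol O2; 81.94 mol is available, so CH4 is limiting.
n(CO2) = (1/1) × 18.89 = 18.89 mol
V(CO2) = nRT/P = 18.89 × 62.36 × 806.15 / 4080 = 232.8 L

233 L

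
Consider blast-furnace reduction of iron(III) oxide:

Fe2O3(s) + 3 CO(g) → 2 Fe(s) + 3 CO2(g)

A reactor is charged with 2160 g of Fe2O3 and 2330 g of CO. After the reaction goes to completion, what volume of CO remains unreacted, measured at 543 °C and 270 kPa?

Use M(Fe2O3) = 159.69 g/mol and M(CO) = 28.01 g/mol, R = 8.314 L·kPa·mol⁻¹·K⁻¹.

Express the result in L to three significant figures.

n(Fe2O3) = 2160 / 159.69 = 13.53 mol
n(CO) = 2330 / 28.01 = 83.18 mol
For 13.53 mol Fe2O3, stoichiometry requires (3/1) × 13.53 = 40.59 mol CO; 83.18 mol is available, so Fe2O3 is limiting.
n(CO) consumed = (3/1) × 13.53 = 40.59 mol; remaining = 83.18 − 40.59 = 42.59 mol
V(CO) = nRT/P = 42.59 × 8.314 × 816.15 / 270 = 1070 L

1070 L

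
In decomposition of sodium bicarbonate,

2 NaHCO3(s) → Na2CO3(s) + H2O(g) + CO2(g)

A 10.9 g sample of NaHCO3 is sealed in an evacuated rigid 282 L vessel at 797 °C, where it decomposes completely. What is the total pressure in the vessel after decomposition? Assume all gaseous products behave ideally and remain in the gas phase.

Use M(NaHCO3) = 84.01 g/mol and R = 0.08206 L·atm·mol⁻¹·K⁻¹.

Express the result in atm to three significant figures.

n(NaHCO3) = 10.9 / 84.01 = 0.1297 mol
n(gas produced) = (2/2) × 0.1297 = 0.1297 mol
P = nRT/V = 0.1297 × 0.08206 × 1070.15 / 282 = 0.04039 atm

0.0404 atm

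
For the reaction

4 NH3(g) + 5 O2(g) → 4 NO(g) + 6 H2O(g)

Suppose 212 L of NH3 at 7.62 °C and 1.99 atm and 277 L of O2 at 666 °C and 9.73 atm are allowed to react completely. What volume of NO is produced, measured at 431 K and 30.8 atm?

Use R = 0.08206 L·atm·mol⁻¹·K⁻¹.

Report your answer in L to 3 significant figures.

21.0 L

n(NH3) = PV/RT = (1.99 × 212) / (0.08206 × 280.77) = 18.31 mol
n(O2) = PV/RT = (9.73 × 277) / (0.08206 × 939.15) = 34.97 mol
For 18.31 mol NH3, stoichiometry requires (5/4) × 18.31 = 22.89 mol O2; 34.97 mol is available, so NH3 is limiting.
n(NO) = (4/4) × 18.31 = 18.31 mol
V(NO) = nRT/P = 18.31 × 0.08206 × 431 / 30.8 = 21.03 L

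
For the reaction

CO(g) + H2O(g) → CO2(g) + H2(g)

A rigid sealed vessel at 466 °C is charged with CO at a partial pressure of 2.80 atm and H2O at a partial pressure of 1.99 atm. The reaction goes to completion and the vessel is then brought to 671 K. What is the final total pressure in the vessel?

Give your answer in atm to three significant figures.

Because the vessel is rigid and T is held at 466 °C, work the stoichiometry in partial pressures (P_i = n_iRT/V).
P(H2O) required for 2.80 atm of CO = (1/1) × 2.80 = 2.800 atm; available 1.99 atm, so H2O is limiting.
P(CO) remaining = 2.80 − (1/1) × 1.99 = 0.8100 atm
P(gaseous products) = (1+1)/1 × 1.99 = 3.980 atm
P_total at 466 °C = 0.8100 + 3.980 = 4.790 atm
Scaling to 671 K: P = 4.790 × 671/739.15 = 4.348 atm

4.35 atm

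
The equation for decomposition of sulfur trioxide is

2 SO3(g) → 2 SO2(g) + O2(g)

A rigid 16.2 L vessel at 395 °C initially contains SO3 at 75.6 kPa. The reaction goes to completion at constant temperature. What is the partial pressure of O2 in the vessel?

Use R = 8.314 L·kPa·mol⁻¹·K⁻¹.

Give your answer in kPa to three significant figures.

37.8 kPa

n(SO3)₀ = PV/RT = (75.6 × 16.2) / (8.314 × 668.15) = 0.2205 mol
n(O2) = (1/2) × 0.2205 = 0.1103 mol
P(O2) = nRT/V = 0.1103 × 8.314 × 668.15 / 16.2 = 37.82 kPa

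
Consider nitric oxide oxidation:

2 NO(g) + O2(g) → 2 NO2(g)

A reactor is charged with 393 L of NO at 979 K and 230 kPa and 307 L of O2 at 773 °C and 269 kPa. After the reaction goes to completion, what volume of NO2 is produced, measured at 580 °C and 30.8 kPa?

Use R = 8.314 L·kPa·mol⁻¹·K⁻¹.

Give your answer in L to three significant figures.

2560 L

n(NO) = PV/RT = (230 × 393) / (8.314 × 979) = 11.11 mol
n(O2) = PV/RT = (269 × 307) / (8.314 × 1046.15) = 9.495 mol
For 11.11 mol NO, stoichiometry requires (1/2) × 11.11 = 5.555 mol O2; 9.495 mol is available, so NO is limiting.
n(NO2) = (2/2) × 11.11 = 11.11 mol
V(NO2) = nRT/P = 11.11 × 8.314 × 853.15 / 30.8 = 2559 L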